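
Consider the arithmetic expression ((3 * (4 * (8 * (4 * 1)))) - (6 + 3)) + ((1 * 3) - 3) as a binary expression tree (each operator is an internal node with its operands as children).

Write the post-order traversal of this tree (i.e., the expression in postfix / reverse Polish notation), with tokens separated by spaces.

Post-order on an expression tree gives postfix notation: for each operator, emit left operand, right operand, then the operator.

3 4 8 4 1 * * * * 6 3 + - 1 3 * 3 - +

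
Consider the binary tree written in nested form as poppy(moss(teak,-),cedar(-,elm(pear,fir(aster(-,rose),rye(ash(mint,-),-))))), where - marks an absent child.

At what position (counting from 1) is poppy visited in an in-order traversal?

3

In-order visits the left subtree, then the node, then the right subtree.
At poppy: go left to moss.
  At moss: go left to teak.
    teak is a leaf — visit teak.
  Visit moss.
  At moss: no right child.
Visit poppy.
At poppy: go right to cedar.
  At cedar: no left child.
  Visit cedar.
  At cedar: go right to elm.
    At elm: go left to pear.
      pear is a leaf — visit pear.
    Visit elm.
    At elm: go right to fir.
      At fir: go left to aster.
        At aster: no left child.
        Visit aster.
        At aster: go right to rose.
          rose is a leaf — visit rose.
      Visit fir.
      At fir: go right to rye.
        At rye: go left to ash.
          At ash: go left to mint.
            mint is a leaf — visit mint.
          Visit ash.
          At ash: no right child.
        Visit rye.
        At rye: no right child.
Full in-order sequence: teak, moss, poppy, cedar, pear, elm, aster, rose, fir, mint, ash, rye.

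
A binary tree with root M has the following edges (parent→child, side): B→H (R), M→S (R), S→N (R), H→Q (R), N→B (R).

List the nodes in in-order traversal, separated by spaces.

M S N B H Q

In-order visits the left subtree, then the node, then the right subtree.
At M: no left child.
Visit M.
At M: go right to S.
  At S: no left child.
  Visit S.
  At S: go right to N.
    At N: no left child.
    Visit N.
    At N: go right to B.
      At B: no left child.
      Visit B.
      At B: go right to H.
        At H: no left child.
        Visit H.
        At H: go right to Q.
          Q is a leaf — visit Q.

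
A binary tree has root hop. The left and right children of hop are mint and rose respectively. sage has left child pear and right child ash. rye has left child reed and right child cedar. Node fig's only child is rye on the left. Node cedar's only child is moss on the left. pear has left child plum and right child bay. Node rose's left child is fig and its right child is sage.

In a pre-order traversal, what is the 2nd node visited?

mint

Pre-order visits the node, then its left subtree, then its right subtree.
Visit hop.
At hop: go left to mint.
  mint is a leaf — visit mint.
At hop: go right to rose.
  Visit rose.
  At rose: go left to fig.
    Visit fig.
    At fig: go left to rye.
      Visit rye.
      At rye: go left to reed.
        reed is a leaf — visit reed.
      At rye: go right to cedar.
        Visit cedar.
        At cedar: go left to moss.
          moss is a leaf — visit moss.
        At cedar: no right child.
    At fig: no right child.
  At rose: go right to sage.
    Visit sage.
    At sage: go left to pear.
      Visit pear.
      At pear: go left to plum.
        plum is a leaf — visit plum.
      At pear: go right to bay.
        bay is a leaf — visit bay.
    At sage: go right to ash.
      ash is a leaf — visit ash.
Full pre-order sequence: hop, mint, rose, fig, rye, reed, cedar, moss, sage, pear, plum, bay, ash.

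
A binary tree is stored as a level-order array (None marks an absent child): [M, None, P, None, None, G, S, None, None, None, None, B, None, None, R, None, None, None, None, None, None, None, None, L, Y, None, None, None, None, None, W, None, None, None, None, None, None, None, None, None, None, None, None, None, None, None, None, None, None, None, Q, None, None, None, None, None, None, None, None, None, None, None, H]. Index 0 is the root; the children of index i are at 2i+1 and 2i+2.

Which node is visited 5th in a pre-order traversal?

L

Pre-order visits the node, then its left subtree, then its right subtree.
Visit M.
At M: no left child.
At M: go right to P.
  Visit P.
  At P: go left to G.
    Visit G.
    At G: go left to B.
      Visit B.
      At B: go left to L.
        L is a leaf — visit L.
      At B: go right to Y.
        Visit Y.
        At Y: no left child.
        At Y: go right to Q.
          Q is a leaf — visit Q.
    At G: no right child.
  At P: go right to S.
    Visit S.
    At S: no left child.
    At S: go right to R.
      Visit R.
      At R: no left child.
      At R: go right to W.
        Visit W.
        At W: no left child.
        At W: go right to H.
          H is a leaf — visit H.
Full pre-order sequence: M, P, G, B, L, Y, Q, S, R, W, H.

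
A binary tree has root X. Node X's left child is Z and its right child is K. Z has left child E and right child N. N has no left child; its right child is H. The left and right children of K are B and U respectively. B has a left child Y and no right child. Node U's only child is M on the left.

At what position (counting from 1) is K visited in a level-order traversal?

3

Level-order visits nodes level by level from the root, left to right within each level.
Level 0: X
Level 1: Z, K
Level 2: E, N, B, U
Level 3: H, Y, M
Full level-order sequence: X, Z, K, E, N, B, U, H, Y, M.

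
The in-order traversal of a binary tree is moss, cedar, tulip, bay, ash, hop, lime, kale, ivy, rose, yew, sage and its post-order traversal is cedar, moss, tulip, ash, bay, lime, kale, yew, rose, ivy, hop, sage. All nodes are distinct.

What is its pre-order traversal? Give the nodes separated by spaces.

sage hop bay tulip moss cedar ash ivy kale lime rose yew

The last element of post-order is the root; it splits in-order into left and right subtrees.
Root sage: left subtree has 11 nodes {moss, cedar, tulip, bay, ash, hop, lime, kale, ivy, rose, yew}, right has 0 { }.
  Root hop: left subtree has 5 nodes {moss, cedar, tulip, bay, ash}, right has 5 {lime, kale, ivy, rose, yew}.
    Root bay: left subtree has 3 nodes {moss, cedar, tulip}, right has 1 {ash}.
      Root tulip: left subtree has 2 nodes {moss, cedar}, right has 0 { }.
        Root moss: left subtree has 0 nodes { }, right has 1 {cedar}.
    Root ivy: left subtree has 2 nodes {lime, kale}, right has 2 {rose, yew}.
      Root kale: left subtree has 1 node {lime}, right has 0 { }.
      Root rose: left subtree has 0 nodes { }, right has 1 {yew}.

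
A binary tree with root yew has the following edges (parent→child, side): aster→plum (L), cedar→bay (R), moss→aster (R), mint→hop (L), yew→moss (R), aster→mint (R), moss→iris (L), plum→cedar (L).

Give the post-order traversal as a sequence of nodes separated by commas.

iris, bay, cedar, plum, hop, mint, aster, moss, yew

Post-order visits the left subtree, then the right subtree, then the node.
At yew: no left child.
At yew: go right to moss.
  At moss: go left to iris.
    iris is a leaf — visit iris.
  At moss: go right to aster.
    At aster: go left to plum.
      At plum: go left to cedar.
        At cedar: no left child.
        At cedar: go right to bay.
          bay is a leaf — visit bay.
        Visit cedar.
      At plum: no right child.
      Visit plum.
    At aster: go right to mint.
      At mint: go left to hop.
        hop is a leaf — visit hop.
      At mint: no right child.
      Visit mint.
    Visit aster.
  Visit moss.
Visit yew.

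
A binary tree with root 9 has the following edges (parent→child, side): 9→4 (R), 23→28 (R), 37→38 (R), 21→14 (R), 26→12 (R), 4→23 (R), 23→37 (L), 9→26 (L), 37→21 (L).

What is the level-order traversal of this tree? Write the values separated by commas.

Level-order visits nodes level by level from the root, left to right within each level.
Level 0: 9
Level 1: 26, 4
Level 2: 12, 23
Level 3: 37, 28
Level 4: 21, 38
Level 5: 14

9, 26, 4, 12, 23, 37, 28, 21, 38, 14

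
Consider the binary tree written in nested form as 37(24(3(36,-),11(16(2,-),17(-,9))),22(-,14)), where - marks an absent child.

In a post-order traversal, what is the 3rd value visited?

Post-order visits the left subtree, then the right subtree, then the node.
At 37: go left to 24.
  At 24: go left to 3.
    At 3: go left to 36.
      36 is a leaf — visit 36.
    At 3: no right child.
    Visit 3.
  At 24: go right to 11.
    At 11: go left to 16.
      At 16: go left to 2.
        2 is a leaf — visit 2.
      At 16: no right child.
      Visit 16.
    At 11: go right to 17.
      At 17: no left child.
      At 17: go right to 9.
        9 is a leaf — visit 9.
      Visit 17.
    Visit 11.
  Visit 24.
At 37: go right to 22.
  At 22: no left child.
  At 22: go right to 14.
    14 is a leaf — visit 14.
  Visit 22.
Visit 37.
Full post-order sequence: 36, 3, 2, 16, 9, 17, 11, 24, 14, 22, 37.

2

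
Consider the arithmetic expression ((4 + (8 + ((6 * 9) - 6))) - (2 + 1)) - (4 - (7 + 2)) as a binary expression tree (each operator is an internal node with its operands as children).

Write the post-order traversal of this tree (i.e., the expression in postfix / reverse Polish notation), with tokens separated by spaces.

Post-order on an expression tree gives postfix notation: for each operator, emit left operand, right operand, then the operator.

4 8 6 9 * 6 - + + 2 1 + - 4 7 2 + - -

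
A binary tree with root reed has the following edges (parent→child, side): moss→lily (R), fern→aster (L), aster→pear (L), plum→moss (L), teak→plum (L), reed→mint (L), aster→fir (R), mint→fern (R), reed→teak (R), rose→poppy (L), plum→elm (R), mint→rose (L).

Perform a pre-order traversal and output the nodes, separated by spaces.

Pre-order visits the node, then its left subtree, then its right subtree.
Visit reed.
At reed: go left to mint.
  Visit mint.
  At mint: go left to rose.
    Visit rose.
    At rose: go left to poppy.
      poppy is a leaf — visit poppy.
    At rose: no right child.
  At mint: go right to fern.
    Visit fern.
    At fern: go left to aster.
      Visit aster.
      At aster: go left to pear.
        pear is a leaf — visit pear.
      At aster: go right to fir.
        fir is a leaf — visit fir.
    At fern: no right child.
At reed: go right to teak.
  Visit teak.
  At teak: go left to plum.
    Visit plum.
    At plum: go left to moss.
      Visit moss.
      At moss: no left child.
      At moss: go right to lily.
        lily is a leaf — visit lily.
    At plum: go right to elm.
      elm is a leaf — visit elm.
  At teak: no right child.

reed mint rose poppy fern aster pear fir teak plum moss lily elm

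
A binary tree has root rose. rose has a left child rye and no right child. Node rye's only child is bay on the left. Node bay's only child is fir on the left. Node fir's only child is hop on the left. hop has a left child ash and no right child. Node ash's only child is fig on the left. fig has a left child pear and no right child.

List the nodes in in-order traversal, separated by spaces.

pear fig ash hop fir bay rye rose

In-order visits the left subtree, then the node, then the right subtree.
At rose: go left to rye.
  At rye: go left to bay.
    At bay: go left to fir.
      At fir: go left to hop.
        At hop: go left to ash.
          At ash: go left to fig.
            At fig: go left to pear.
              pear is a leaf — visit pear.
            Visit fig.
            At fig: no right child.
          Visit ash.
          At ash: no right child.
        Visit hop.
        At hop: no right child.
      Visit fir.
      At fir: no right child.
    Visit bay.
    At bay: no right child.
  Visit rye.
  At rye: no right child.
Visit rose.
At rose: no right child.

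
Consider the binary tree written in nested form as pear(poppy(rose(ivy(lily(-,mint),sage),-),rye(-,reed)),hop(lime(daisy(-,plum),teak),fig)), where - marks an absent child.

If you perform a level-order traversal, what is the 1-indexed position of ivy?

Level-order visits nodes level by level from the root, left to right within each level.
Level 0: pear
Level 1: poppy, hop
Level 2: rose, rye, lime, fig
Level 3: ivy, reed, daisy, teak
Level 4: lily, sage, plum
Level 5: mint
Full level-order sequence: pear, poppy, hop, rose, rye, lime, fig, ivy, reed, daisy, teak, lily, sage, plum, mint.

8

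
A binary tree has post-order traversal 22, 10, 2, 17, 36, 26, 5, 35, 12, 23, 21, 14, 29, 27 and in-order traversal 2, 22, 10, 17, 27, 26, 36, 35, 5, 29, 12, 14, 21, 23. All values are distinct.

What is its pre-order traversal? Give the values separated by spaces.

27 17 2 10 22 29 35 26 36 5 14 12 21 23

The last element of post-order is the root; it splits in-order into left and right subtrees.
Root 27: left subtree has 4 nodes {2, 22, 10, 17}, right has 9 {26, 36, 35, 5, 29, 12, 14, 21, 23}.
  Root 17: left subtree has 3 nodes {2, 22, 10}, right has 0 { }.
    Root 2: left subtree has 0 nodes { }, right has 2 {22, 10}.
      Root 10: left subtree has 1 node {22}, right has 0 { }.
  Root 29: left subtree has 4 nodes {26, 36, 35, 5}, right has 4 {12, 14, 21, 23}.
    Root 35: left subtree has 2 nodes {26, 36}, right has 1 {5}.
      Root 26: left subtree has 0 nodes { }, right has 1 {36}.
    Root 14: left subtree has 1 node {12}, right has 2 {21, 23}.
      Root 21: left subtree has 0 nodes { }, right has 1 {23}.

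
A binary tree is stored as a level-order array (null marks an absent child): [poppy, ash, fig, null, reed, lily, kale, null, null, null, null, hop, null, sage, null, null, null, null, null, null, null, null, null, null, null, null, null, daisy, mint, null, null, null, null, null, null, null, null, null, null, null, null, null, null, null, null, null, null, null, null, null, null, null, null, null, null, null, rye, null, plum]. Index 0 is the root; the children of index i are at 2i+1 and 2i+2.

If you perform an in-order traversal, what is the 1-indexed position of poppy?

In-order visits the left subtree, then the node, then the right subtree.
At poppy: go left to ash.
  At ash: no left child.
  Visit ash.
  At ash: go right to reed.
    reed is a leaf — visit reed.
Visit poppy.
At poppy: go right to fig.
  At fig: go left to lily.
    At lily: go left to hop.
      hop is a leaf — visit hop.
    Visit lily.
    At lily: no right child.
  Visit fig.
  At fig: go right to kale.
    At kale: go left to sage.
      At sage: go left to daisy.
        At daisy: no left child.
        Visit daisy.
        At daisy: go right to rye.
          rye is a leaf — visit rye.
      Visit sage.
      At sage: go right to mint.
        At mint: no left child.
        Visit mint.
        At mint: go right to plum.
          plum is a leaf — visit plum.
    Visit kale.
    At kale: no right child.
Full in-order sequence: ash, reed, poppy, hop, lily, fig, daisy, rye, sage, mint, plum, kale.

3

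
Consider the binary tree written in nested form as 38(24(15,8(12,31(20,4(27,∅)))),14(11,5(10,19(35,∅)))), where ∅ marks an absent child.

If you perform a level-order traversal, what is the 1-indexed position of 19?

Level-order visits nodes level by level from the root, left to right within each level.
Level 0: 38
Level 1: 24, 14
Level 2: 15, 8, 11, 5
Level 3: 12, 31, 10, 19
Level 4: 20, 4, 35
Level 5: 27
Full level-order sequence: 38, 24, 14, 15, 8, 11, 5, 12, 31, 10, 19, 20, 4, 35, 27.

11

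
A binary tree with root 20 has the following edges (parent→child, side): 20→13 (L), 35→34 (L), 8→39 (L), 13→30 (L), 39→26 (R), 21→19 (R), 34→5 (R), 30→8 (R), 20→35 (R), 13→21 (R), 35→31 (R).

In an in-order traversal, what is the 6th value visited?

21

In-order visits the left subtree, then the node, then the right subtree.
At 20: go left to 13.
  At 13: go left to 30.
    At 30: no left child.
    Visit 30.
    At 30: go right to 8.
      At 8: go left to 39.
        At 39: no left child.
        Visit 39.
        At 39: go right to 26.
          26 is a leaf — visit 26.
      Visit 8.
      At 8: no right child.
  Visit 13.
  At 13: go right to 21.
    At 21: no left child.
    Visit 21.
    At 21: go right to 19.
      19 is a leaf — visit 19.
Visit 20.
At 20: go right to 35.
  At 35: go left to 34.
    At 34: no left child.
    Visit 34.
    At 34: go right to 5.
      5 is a leaf — visit 5.
  Visit 35.
  At 35: go right to 31.
    31 is a leaf — visit 31.
Full in-order sequence: 30, 39, 26, 8, 13, 21, 19, 20, 34, 5, 35, 31.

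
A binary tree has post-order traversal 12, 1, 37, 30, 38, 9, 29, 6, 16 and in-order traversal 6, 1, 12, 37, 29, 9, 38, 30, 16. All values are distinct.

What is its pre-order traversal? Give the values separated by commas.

16, 6, 29, 37, 1, 12, 9, 38, 30

The last element of post-order is the root; it splits in-order into left and right subtrees.
Root 16: left subtree has 8 nodes {6, 1, 12, 37, 29, 9, 38, 30}, right has 0 { }.
  Root 6: left subtree has 0 nodes { }, right has 7 {1, 12, 37, 29, 9, 38, 30}.
    Root 29: left subtree has 3 nodes {1, 12, 37}, right has 3 {9, 38, 30}.
      Root 37: left subtree has 2 nodes {1, 12}, right has 0 { }.
        Root 1: left subtree has 0 nodes { }, right has 1 {12}.
      Root 9: left subtree has 0 nodes { }, right has 2 {38, 30}.
        Root 38: left subtree has 0 nodes { }, right has 1 {30}.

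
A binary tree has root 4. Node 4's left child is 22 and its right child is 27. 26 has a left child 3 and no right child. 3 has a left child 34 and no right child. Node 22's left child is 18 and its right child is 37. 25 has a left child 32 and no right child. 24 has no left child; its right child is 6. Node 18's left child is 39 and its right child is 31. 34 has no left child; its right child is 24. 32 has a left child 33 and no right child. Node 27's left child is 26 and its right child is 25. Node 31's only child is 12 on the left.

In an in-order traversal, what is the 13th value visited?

27

In-order visits the left subtree, then the node, then the right subtree.
At 4: go left to 22.
  At 22: go left to 18.
    At 18: go left to 39.
      39 is a leaf — visit 39.
    Visit 18.
    At 18: go right to 31.
      At 31: go left to 12.
        12 is a leaf — visit 12.
      Visit 31.
      At 31: no right child.
  Visit 22.
  At 22: go right to 37.
    37 is a leaf — visit 37.
Visit 4.
At 4: go right to 27.
  At 27: go left to 26.
    At 26: go left to 3.
      At 3: go left to 34.
        At 34: no left child.
        Visit 34.
        At 34: go right to 24.
          At 24: no left child.
          Visit 24.
          At 24: go right to 6.
            6 is a leaf — visit 6.
      Visit 3.
      At 3: no right child.
    Visit 26.
    At 26: no right child.
  Visit 27.
  At 27: go right to 25.
    At 25: go left to 32.
      At 32: go left to 33.
        33 is a leaf — visit 33.
      Visit 32.
      At 32: no right child.
    Visit 25.
    At 25: no right child.
Full in-order sequence: 39, 18, 12, 31, 22, 37, 4, 34, 24, 6, 3, 26, 27, 33, 32, 25.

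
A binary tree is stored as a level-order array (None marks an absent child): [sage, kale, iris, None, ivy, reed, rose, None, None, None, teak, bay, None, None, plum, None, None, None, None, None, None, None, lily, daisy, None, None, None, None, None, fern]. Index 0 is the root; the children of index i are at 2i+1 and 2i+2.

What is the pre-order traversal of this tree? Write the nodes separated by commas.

Pre-order visits the node, then its left subtree, then its right subtree.
Visit sage.
At sage: go left to kale.
  Visit kale.
  At kale: no left child.
  At kale: go right to ivy.
    Visit ivy.
    At ivy: no left child.
    At ivy: go right to teak.
      Visit teak.
      At teak: no left child.
      At teak: go right to lily.
        lily is a leaf — visit lily.
At sage: go right to iris.
  Visit iris.
  At iris: go left to reed.
    Visit reed.
    At reed: go left to bay.
      Visit bay.
      At bay: go left to daisy.
        daisy is a leaf — visit daisy.
      At bay: no right child.
    At reed: no right child.
  At iris: go right to rose.
    Visit rose.
    At rose: no left child.
    At rose: go right to plum.
      Visit plum.
      At plum: go left to fern.
        fern is a leaf — visit fern.
      At plum: no right child.

sage, kale, ivy, teak, lily, iris, reed, bay, daisy, rose, plum, fern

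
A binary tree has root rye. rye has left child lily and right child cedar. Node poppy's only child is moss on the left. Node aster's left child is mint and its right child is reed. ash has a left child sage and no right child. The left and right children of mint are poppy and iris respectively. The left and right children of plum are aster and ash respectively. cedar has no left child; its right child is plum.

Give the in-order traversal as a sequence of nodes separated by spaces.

In-order visits the left subtree, then the node, then the right subtree.
At rye: go left to lily.
  lily is a leaf — visit lily.
Visit rye.
At rye: go right to cedar.
  At cedar: no left child.
  Visit cedar.
  At cedar: go right to plum.
    At plum: go left to aster.
      At aster: go left to mint.
        At mint: go left to poppy.
          At poppy: go left to moss.
            moss is a leaf — visit moss.
          Visit poppy.
          At poppy: no right child.
        Visit mint.
        At mint: go right to iris.
          iris is a leaf — visit iris.
      Visit aster.
      At aster: go right to reed.
        reed is a leaf — visit reed.
    Visit plum.
    At plum: go right to ash.
      At ash: go left to sage.
        sage is a leaf — visit sage.
      Visit ash.
      At ash: no right child.

lily rye cedar moss poppy mint iris aster reed plum sage ash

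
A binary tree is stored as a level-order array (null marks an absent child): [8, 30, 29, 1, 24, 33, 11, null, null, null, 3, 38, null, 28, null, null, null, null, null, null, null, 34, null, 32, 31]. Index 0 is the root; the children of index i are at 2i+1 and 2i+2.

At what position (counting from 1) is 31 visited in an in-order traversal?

9

In-order visits the left subtree, then the node, then the right subtree.
At 8: go left to 30.
  At 30: go left to 1.
    1 is a leaf — visit 1.
  Visit 30.
  At 30: go right to 24.
    At 24: no left child.
    Visit 24.
    At 24: go right to 3.
      At 3: go left to 34.
        34 is a leaf — visit 34.
      Visit 3.
      At 3: no right child.
Visit 8.
At 8: go right to 29.
  At 29: go left to 33.
    At 33: go left to 38.
      At 38: go left to 32.
        32 is a leaf — visit 32.
      Visit 38.
      At 38: go right to 31.
        31 is a leaf — visit 31.
    Visit 33.
    At 33: no right child.
  Visit 29.
  At 29: go right to 11.
    At 11: go left to 28.
      28 is a leaf — visit 28.
    Visit 11.
    At 11: no right child.
Full in-order sequence: 1, 30, 24, 34, 3, 8, 32, 38, 31, 33, 29, 28, 11.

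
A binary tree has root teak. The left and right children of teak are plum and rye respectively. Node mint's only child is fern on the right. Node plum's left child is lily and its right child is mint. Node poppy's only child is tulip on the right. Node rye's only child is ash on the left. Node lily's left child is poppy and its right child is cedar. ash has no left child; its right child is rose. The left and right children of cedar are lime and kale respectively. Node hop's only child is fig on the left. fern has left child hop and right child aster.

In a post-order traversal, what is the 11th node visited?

mint

Post-order visits the left subtree, then the right subtree, then the node.
At teak: go left to plum.
  At plum: go left to lily.
    At lily: go left to poppy.
      At poppy: no left child.
      At poppy: go right to tulip.
        tulip is a leaf — visit tulip.
      Visit poppy.
    At lily: go right to cedar.
      At cedar: go left to lime.
        lime is a leaf — visit lime.
      At cedar: go right to kale.
        kale is a leaf — visit kale.
      Visit cedar.
    Visit lily.
  At plum: go right to mint.
    At mint: no left child.
    At mint: go right to fern.
      At fern: go left to hop.
        At hop: go left to fig.
          fig is a leaf — visit fig.
        At hop: no right child.
        Visit hop.
      At fern: go right to aster.
        aster is a leaf — visit aster.
      Visit fern.
    Visit mint.
  Visit plum.
At teak: go right to rye.
  At rye: go left to ash.
    At ash: no left child.
    At ash: go right to rose.
      rose is a leaf — visit rose.
    Visit ash.
  At rye: no right child.
  Visit rye.
Visit teak.
Full post-order sequence: tulip, poppy, lime, kale, cedar, lily, fig, hop, aster, fern, mint, plum, rose, ash, rye, teak.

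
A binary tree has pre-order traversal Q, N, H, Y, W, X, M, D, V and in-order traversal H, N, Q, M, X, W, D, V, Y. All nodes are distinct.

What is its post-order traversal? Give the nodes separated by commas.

H, N, M, X, V, D, W, Y, Q

The first element of pre-order is the root; it splits in-order into left and right subtrees.
Root Q: left subtree has 2 nodes {H, N}, right has 6 {M, X, W, D, V, Y}.
  Root N: left subtree has 1 node {H}, right has 0 { }.
  Root Y: left subtree has 5 nodes {M, X, W, D, V}, right has 0 { }.
    Root W: left subtree has 2 nodes {M, X}, right has 2 {D, V}.
      Root X: left subtree has 1 node {M}, right has 0 { }.
      Root D: left subtree has 0 nodes { }, right has 1 {V}.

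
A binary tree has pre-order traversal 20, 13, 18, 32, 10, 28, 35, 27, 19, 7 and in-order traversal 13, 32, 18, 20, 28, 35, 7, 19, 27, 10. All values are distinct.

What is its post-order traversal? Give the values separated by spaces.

The first element of pre-order is the root; it splits in-order into left and right subtrees.
Root 20: left subtree has 3 nodes {13, 32, 18}, right has 6 {28, 35, 7, 19, 27, 10}.
  Root 13: left subtree has 0 nodes { }, right has 2 {32, 18}.
    Root 18: left subtree has 1 node {32}, right has 0 { }.
  Root 10: left subtree has 5 nodes {28, 35, 7, 19, 27}, right has 0 { }.
    Root 28: left subtree has 0 nodes { }, right has 4 {35, 7, 19, 27}.
      Root 35: left subtree has 0 nodes { }, right has 3 {7, 19, 27}.
        Root 27: left subtree has 2 nodes {7, 19}, right has 0 { }.
          Root 19: left subtree has 1 node {7}, right has 0 { }.

32 18 13 7 19 27 35 28 10 20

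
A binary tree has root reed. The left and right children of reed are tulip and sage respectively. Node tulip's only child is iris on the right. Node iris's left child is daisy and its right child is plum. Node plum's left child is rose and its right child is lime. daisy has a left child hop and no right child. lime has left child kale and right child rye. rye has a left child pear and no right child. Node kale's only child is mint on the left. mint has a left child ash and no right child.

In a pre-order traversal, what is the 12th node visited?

rye

Pre-order visits the node, then its left subtree, then its right subtree.
Visit reed.
At reed: go left to tulip.
  Visit tulip.
  At tulip: no left child.
  At tulip: go right to iris.
    Visit iris.
    At iris: go left to daisy.
      Visit daisy.
      At daisy: go left to hop.
        hop is a leaf — visit hop.
      At daisy: no right child.
    At iris: go right to plum.
      Visit plum.
      At plum: go left to rose.
        rose is a leaf — visit rose.
      At plum: go right to lime.
        Visit lime.
        At lime: go left to kale.
          Visit kale.
          At kale: go left to mint.
            Visit mint.
            At mint: go left to ash.
              ash is a leaf — visit ash.
            At mint: no right child.
          At kale: no right child.
        At lime: go right to rye.
          Visit rye.
          At rye: go left to pear.
            pear is a leaf — visit pear.
          At rye: no right child.
At reed: go right to sage.
  sage is a leaf — visit sage.
Full pre-order sequence: reed, tulip, iris, daisy, hop, plum, rose, lime, kale, mint, ash, rye, pear, sage.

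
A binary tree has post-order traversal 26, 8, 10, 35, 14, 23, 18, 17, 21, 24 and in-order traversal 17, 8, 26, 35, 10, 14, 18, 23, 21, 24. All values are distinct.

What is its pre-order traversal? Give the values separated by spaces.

24 21 17 18 14 35 8 26 10 23

The last element of post-order is the root; it splits in-order into left and right subtrees.
Root 24: left subtree has 9 nodes {17, 8, 26, 35, 10, 14, 18, 23, 21}, right has 0 { }.
  Root 21: left subtree has 8 nodes {17, 8, 26, 35, 10, 14, 18, 23}, right has 0 { }.
    Root 17: left subtree has 0 nodes { }, right has 7 {8, 26, 35, 10, 14, 18, 23}.
      Root 18: left subtree has 5 nodes {8, 26, 35, 10, 14}, right has 1 {23}.
        Root 14: left subtree has 4 nodes {8, 26, 35, 10}, right has 0 { }.
          Root 35: left subtree has 2 nodes {8, 26}, right has 1 {10}.
            Root 8: left subtree has 0 nodes { }, right has 1 {26}.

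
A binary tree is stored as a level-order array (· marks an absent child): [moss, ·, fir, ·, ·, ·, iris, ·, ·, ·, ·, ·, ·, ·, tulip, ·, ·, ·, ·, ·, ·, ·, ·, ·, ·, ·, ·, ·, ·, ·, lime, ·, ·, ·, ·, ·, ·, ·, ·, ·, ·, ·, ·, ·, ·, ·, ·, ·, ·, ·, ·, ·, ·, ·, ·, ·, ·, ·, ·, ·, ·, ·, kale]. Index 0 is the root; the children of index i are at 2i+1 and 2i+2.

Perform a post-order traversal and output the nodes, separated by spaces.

kale lime tulip iris fir moss

Post-order visits the left subtree, then the right subtree, then the node.
At moss: no left child.
At moss: go right to fir.
  At fir: no left child.
  At fir: go right to iris.
    At iris: no left child.
    At iris: go right to tulip.
      At tulip: no left child.
      At tulip: go right to lime.
        At lime: no left child.
        At lime: go right to kale.
          kale is a leaf — visit kale.
        Visit lime.
      Visit tulip.
    Visit iris.
  Visit fir.
Visit moss.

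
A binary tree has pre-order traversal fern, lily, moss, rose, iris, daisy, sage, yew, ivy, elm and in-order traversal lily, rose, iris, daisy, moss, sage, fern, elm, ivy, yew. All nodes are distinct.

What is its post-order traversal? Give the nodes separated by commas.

The first element of pre-order is the root; it splits in-order into left and right subtrees.
Root fern: left subtree has 6 nodes {lily, rose, iris, daisy, moss, sage}, right has 3 {elm, ivy, yew}.
  Root lily: left subtree has 0 nodes { }, right has 5 {rose, iris, daisy, moss, sage}.
    Root moss: left subtree has 3 nodes {rose, iris, daisy}, right has 1 {sage}.
      Root rose: left subtree has 0 nodes { }, right has 2 {iris, daisy}.
        Root iris: left subtree has 0 nodes { }, right has 1 {daisy}.
  Root yew: left subtree has 2 nodes {elm, ivy}, right has 0 { }.
    Root ivy: left subtree has 1 node {elm}, right has 0 { }.

daisy, iris, rose, sage, moss, lily, elm, ivy, yew, fern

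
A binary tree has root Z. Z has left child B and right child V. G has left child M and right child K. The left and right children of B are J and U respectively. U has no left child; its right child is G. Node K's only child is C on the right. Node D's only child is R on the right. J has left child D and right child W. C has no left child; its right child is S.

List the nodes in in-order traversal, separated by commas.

In-order visits the left subtree, then the node, then the right subtree.
At Z: go left to B.
  At B: go left to J.
    At J: go left to D.
      At D: no left child.
      Visit D.
      At D: go right to R.
        R is a leaf — visit R.
    Visit J.
    At J: go right to W.
      W is a leaf — visit W.
  Visit B.
  At B: go right to U.
    At U: no left child.
    Visit U.
    At U: go right to G.
      At G: go left to M.
        M is a leaf — visit M.
      Visit G.
      At G: go right to K.
        At K: no left child.
        Visit K.
        At K: go right to C.
          At C: no left child.
          Visit C.
          At C: go right to S.
            S is a leaf — visit S.
Visit Z.
At Z: go right to V.
  V is a leaf — visit V.

D, R, J, W, B, U, M, G, K, C, S, Z, V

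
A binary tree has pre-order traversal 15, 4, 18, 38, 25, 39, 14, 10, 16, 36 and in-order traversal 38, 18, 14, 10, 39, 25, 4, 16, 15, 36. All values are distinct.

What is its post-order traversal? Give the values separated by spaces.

38 10 14 39 25 18 16 4 36 15

The first element of pre-order is the root; it splits in-order into left and right subtrees.
Root 15: left subtree has 8 nodes {38, 18, 14, 10, 39, 25, 4, 16}, right has 1 {36}.
  Root 4: left subtree has 6 nodes {38, 18, 14, 10, 39, 25}, right has 1 {16}.
    Root 18: left subtree has 1 node {38}, right has 4 {14, 10, 39, 25}.
      Root 25: left subtree has 3 nodes {14, 10, 39}, right has 0 { }.
        Root 39: left subtree has 2 nodes {14, 10}, right has 0 { }.
          Root 14: left subtree has 0 nodes { }, right has 1 {10}.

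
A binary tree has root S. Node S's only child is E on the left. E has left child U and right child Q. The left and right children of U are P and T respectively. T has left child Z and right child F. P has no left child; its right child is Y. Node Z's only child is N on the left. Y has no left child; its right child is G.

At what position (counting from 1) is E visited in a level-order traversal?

2

Level-order visits nodes level by level from the root, left to right within each level.
Level 0: S
Level 1: E
Level 2: U, Q
Level 3: P, T
Level 4: Y, Z, F
Level 5: G, N
Full level-order sequence: S, E, U, Q, P, T, Y, Z, F, G, N.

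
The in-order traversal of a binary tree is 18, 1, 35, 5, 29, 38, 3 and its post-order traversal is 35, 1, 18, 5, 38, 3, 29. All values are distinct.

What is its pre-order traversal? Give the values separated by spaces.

The last element of post-order is the root; it splits in-order into left and right subtrees.
Root 29: left subtree has 4 nodes {18, 1, 35, 5}, right has 2 {38, 3}.
  Root 5: left subtree has 3 nodes {18, 1, 35}, right has 0 { }.
    Root 18: left subtree has 0 nodes { }, right has 2 {1, 35}.
      Root 1: left subtree has 0 nodes { }, right has 1 {35}.
  Root 3: left subtree has 1 node {38}, right has 0 { }.

29 5 18 1 35 3 38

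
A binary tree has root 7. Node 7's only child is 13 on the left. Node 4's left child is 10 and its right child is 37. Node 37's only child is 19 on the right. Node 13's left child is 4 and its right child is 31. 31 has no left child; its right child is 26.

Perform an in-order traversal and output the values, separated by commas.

10, 4, 37, 19, 13, 31, 26, 7

In-order visits the left subtree, then the node, then the right subtree.
At 7: go left to 13.
  At 13: go left to 4.
    At 4: go left to 10.
      10 is a leaf — visit 10.
    Visit 4.
    At 4: go right to 37.
      At 37: no left child.
      Visit 37.
      At 37: go right to 19.
        19 is a leaf — visit 19.
  Visit 13.
  At 13: go right to 31.
    At 31: no left child.
    Visit 31.
    At 31: go right to 26.
      26 is a leaf — visit 26.
Visit 7.
At 7: no right child.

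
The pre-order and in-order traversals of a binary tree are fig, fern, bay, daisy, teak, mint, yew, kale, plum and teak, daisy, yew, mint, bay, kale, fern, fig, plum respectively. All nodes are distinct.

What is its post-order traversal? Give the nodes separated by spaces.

The first element of pre-order is the root; it splits in-order into left and right subtrees.
Root fig: left subtree has 7 nodes {teak, daisy, yew, mint, bay, kale, fern}, right has 1 {plum}.
  Root fern: left subtree has 6 nodes {teak, daisy, yew, mint, bay, kale}, right has 0 { }.
    Root bay: left subtree has 4 nodes {teak, daisy, yew, mint}, right has 1 {kale}.
      Root daisy: left subtree has 1 node {teak}, right has 2 {yew, mint}.
        Root mint: left subtree has 1 node {yew}, right has 0 { }.

teak yew mint daisy kale bay fern plum fig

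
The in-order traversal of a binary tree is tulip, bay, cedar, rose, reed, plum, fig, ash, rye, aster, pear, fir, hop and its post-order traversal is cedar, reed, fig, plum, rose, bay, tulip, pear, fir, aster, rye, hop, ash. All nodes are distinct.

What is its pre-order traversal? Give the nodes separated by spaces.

ash tulip bay rose cedar plum reed fig hop rye aster fir pear

The last element of post-order is the root; it splits in-order into left and right subtrees.
Root ash: left subtree has 7 nodes {tulip, bay, cedar, rose, reed, plum, fig}, right has 5 {rye, aster, pear, fir, hop}.
  Root tulip: left subtree has 0 nodes { }, right has 6 {bay, cedar, rose, reed, plum, fig}.
    Root bay: left subtree has 0 nodes { }, right has 5 {cedar, rose, reed, plum, fig}.
      Root rose: left subtree has 1 node {cedar}, right has 3 {reed, plum, fig}.
        Root plum: left subtree has 1 node {reed}, right has 1 {fig}.
  Root hop: left subtree has 4 nodes {rye, aster, pear, fir}, right has 0 { }.
    Root rye: left subtree has 0 nodes { }, right has 3 {aster, pear, fir}.
      Root aster: left subtree has 0 nodes { }, right has 2 {pear, fir}.
        Root fir: left subtree has 1 node {pear}, right has 0 { }.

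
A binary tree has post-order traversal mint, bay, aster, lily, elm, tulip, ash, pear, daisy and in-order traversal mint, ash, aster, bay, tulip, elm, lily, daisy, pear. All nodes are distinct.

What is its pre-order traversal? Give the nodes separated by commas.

The last element of post-order is the root; it splits in-order into left and right subtrees.
Root daisy: left subtree has 7 nodes {mint, ash, aster, bay, tulip, elm, lily}, right has 1 {pear}.
  Root ash: left subtree has 1 node {mint}, right has 5 {aster, bay, tulip, elm, lily}.
    Root tulip: left subtree has 2 nodes {aster, bay}, right has 2 {elm, lily}.
      Root aster: left subtree has 0 nodes { }, right has 1 {bay}.
      Root elm: left subtree has 0 nodes { }, right has 1 {lily}.

daisy, ash, mint, tulip, aster, bay, elm, lily, pear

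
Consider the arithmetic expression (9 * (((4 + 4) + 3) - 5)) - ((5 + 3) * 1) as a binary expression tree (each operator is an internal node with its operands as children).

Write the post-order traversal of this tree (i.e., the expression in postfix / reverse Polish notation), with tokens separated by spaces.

9 4 4 + 3 + 5 - * 5 3 + 1 * -

Post-order on an expression tree gives postfix notation: for each operator, emit left operand, right operand, then the operator.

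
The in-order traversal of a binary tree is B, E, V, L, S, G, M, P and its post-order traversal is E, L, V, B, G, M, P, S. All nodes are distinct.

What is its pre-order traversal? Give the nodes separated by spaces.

The last element of post-order is the root; it splits in-order into left and right subtrees.
Root S: left subtree has 4 nodes {B, E, V, L}, right has 3 {G, M, P}.
  Root B: left subtree has 0 nodes { }, right has 3 {E, V, L}.
    Root V: left subtree has 1 node {E}, right has 1 {L}.
  Root P: left subtree has 2 nodes {G, M}, right has 0 { }.
    Root M: left subtree has 1 node {G}, right has 0 { }.

S B V E L P M G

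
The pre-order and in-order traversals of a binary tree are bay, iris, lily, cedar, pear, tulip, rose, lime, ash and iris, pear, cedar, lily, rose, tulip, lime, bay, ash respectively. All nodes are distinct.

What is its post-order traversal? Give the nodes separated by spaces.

pear cedar rose lime tulip lily iris ash bay

The first element of pre-order is the root; it splits in-order into left and right subtrees.
Root bay: left subtree has 7 nodes {iris, pear, cedar, lily, rose, tulip, lime}, right has 1 {ash}.
  Root iris: left subtree has 0 nodes { }, right has 6 {pear, cedar, lily, rose, tulip, lime}.
    Root lily: left subtree has 2 nodes {pear, cedar}, right has 3 {rose, tulip, lime}.
      Root cedar: left subtree has 1 node {pear}, right has 0 { }.
      Root tulip: left subtree has 1 node {rose}, right has 1 {lime}.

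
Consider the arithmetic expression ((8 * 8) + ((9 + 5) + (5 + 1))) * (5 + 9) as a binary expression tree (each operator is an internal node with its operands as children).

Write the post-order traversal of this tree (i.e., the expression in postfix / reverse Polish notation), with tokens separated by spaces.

8 8 * 9 5 + 5 1 + + + 5 9 + *

Post-order on an expression tree gives postfix notation: for each operator, emit left operand, right operand, then the operator.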